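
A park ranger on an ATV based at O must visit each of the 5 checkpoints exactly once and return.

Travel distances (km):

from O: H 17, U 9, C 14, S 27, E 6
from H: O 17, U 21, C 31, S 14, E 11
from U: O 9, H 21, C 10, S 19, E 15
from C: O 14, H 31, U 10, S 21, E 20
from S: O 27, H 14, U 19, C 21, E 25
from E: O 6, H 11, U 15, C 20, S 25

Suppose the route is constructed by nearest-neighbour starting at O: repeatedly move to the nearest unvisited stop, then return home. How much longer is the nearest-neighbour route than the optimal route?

The nearest-neighbour route is 3 km longer than optimal.

From O: E=6, U=9, C=14, H=17, S=27 → choose E (6).
From E: H=11, U=15, C=20, S=25 → choose H (11).
From H: S=14, U=21, C=31 → choose S (14).
From S: U=19, C=21 → choose U (19).
From U: C=10 → choose C (10).
NN route O → E → H → S → U → C → O costs 74.
Optimal: O → U → C → S → H → E → O costs 71 (by enumerating all 60 distinct tours).
Excess = 74 − 71 = 3.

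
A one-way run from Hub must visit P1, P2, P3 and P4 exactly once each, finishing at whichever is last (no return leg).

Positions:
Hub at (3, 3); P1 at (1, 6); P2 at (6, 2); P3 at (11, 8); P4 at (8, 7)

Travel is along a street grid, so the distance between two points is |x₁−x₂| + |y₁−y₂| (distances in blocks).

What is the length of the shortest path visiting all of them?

Shortest open route: 25 blocks.

There are 4! = 24 possible orderings.
Hub - P1 - P2 - P3 - P4: 5+9+11+4 = 29
Hub - P1 - P2 - P4 - P3: 5+9+7+4 = 25
Hub - P1 - P3 - P2 - P4: 5+12+11+7 = 35
Hub - P1 - P3 - P4 - P2: 5+12+4+7 = 28
Hub - P1 - P4 - P2 - P3: 5+8+7+11 = 31
Hub - P1 - P4 - P3 - P2: 5+8+4+11 = 28
Hub - P2 - P1 - P3 - P4: 4+9+12+4 = 29
Hub - P2 - P1 - P4 - P3: 4+9+8+4 = 25
Hub - P2 - P3 - P1 - P4: 4+11+12+8 = 35
Hub - P2 - P3 - P4 - P1: 4+11+4+8 = 27
Hub - P2 - P4 - P1 - P3: 4+7+8+12 = 31
Hub - P2 - P4 - P3 - P1: 4+7+4+12 = 27
Hub - P3 - P1 - P2 - P4: 13+12+9+7 = 41
Hub - P3 - P1 - P4 - P2: 13+12+8+7 = 40
… (10 more)
The minimum is 25.
One shortest path: Hub → P1 → P2 → P4 → P3.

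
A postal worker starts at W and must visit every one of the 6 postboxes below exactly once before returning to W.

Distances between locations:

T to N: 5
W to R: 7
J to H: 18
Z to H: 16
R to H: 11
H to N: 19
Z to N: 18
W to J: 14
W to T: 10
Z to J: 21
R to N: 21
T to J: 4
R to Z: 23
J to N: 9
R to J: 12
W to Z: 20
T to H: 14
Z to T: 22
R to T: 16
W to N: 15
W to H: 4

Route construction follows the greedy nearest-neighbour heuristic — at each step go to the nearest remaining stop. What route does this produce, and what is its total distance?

At W the remaining stops are H 4, R 7, T 10, J 14, N 15, Z 20; go to H.
At H the remaining stops are R 11, T 14, Z 16, J 18, N 19; go to R.
At R the remaining stops are J 12, T 16, N 21, Z 23; go to J.
At J the remaining stops are T 4, N 9, Z 21; go to T.
At T the remaining stops are N 5, Z 22; go to N.
At N the remaining stops are Z 18; go to Z.
Return Z→W: 20.
Total = 4 + 11 + 12 + 4 + 5 + 18 + 20 = 74.

74 along W → H → R → J → T → N → Z → W.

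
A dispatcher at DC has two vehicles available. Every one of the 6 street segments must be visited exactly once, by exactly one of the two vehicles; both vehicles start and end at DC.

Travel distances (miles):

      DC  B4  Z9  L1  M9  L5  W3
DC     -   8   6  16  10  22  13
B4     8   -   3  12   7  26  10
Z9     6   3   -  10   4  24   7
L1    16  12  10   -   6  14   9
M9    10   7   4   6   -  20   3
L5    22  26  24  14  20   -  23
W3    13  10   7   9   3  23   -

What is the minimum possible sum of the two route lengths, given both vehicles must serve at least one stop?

Check every non-empty split of the stops between the two vehicles; for each half take its own optimal tour:
  {B4} + {Z9, L1, M9, L5, W3}: 16 + 58 = 74
  {Z9} + {B4, L1, M9, L5, W3}: 12 + 63 = 75
  {B4, Z9} + {L1, M9, L5, W3}: 17 + 58 = 75
  {L1} + {B4, Z9, M9, L5, W3}: 32 + 63 = 95
  {B4, L1} + {Z9, M9, L5, W3}: 36 + 58 = 94
  {Z9, L1} + {B4, M9, L5, W3}: 32 + 63 = 95
  … (31 splits in total)
Best: vehicle 1 DC → B4 → DC = 16; vehicle 2 DC → Z9 → M9 → W3 → L1 → L5 → DC = 58; combined 74.

74 miles — the smallest possible combined total.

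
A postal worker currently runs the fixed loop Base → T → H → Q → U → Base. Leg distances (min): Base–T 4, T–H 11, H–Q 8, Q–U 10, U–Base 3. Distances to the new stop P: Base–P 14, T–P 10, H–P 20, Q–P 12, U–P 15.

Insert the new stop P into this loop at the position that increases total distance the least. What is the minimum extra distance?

Insertion cost between consecutive stops i–j is d(i,P) + d(P,j) − d(i,j):
  between Base and T: 14 + 10 − 4 = 20
  between T and H: 10 + 20 − 11 = 19
  between H and Q: 20 + 12 − 8 = 24
  between Q and U: 12 + 15 − 10 = 17
  between U and Base: 15 + 14 − 3 = 26
Cheapest insertion is between Q and U, adding 17.
New total = 36 + 17 = 53.

Adding 17 min by placing P on the Q–U leg.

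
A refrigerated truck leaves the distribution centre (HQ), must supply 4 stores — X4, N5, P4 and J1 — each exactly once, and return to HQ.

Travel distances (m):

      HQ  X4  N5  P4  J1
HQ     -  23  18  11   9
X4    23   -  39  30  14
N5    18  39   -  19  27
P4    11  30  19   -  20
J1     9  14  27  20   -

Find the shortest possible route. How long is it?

90 m — the shortest possible round trip.

HQ→X4→N5→P4→J1→HQ: 23+39+19+20+9 = 110
HQ→X4→N5→J1→P4→HQ: 23+39+27+20+11 = 120
HQ→X4→P4→N5→J1→HQ: 23+30+19+27+9 = 108
HQ→X4→P4→J1→N5→HQ: 23+30+20+27+18 = 118
HQ→X4→J1→N5→P4→HQ: 23+14+27+19+11 = 94
HQ→X4→J1→P4→N5→HQ: 23+14+20+19+18 = 94
HQ→N5→X4→P4→J1→HQ: 18+39+30+20+9 = 116
HQ→N5→X4→J1→P4→HQ: 18+39+14+20+11 = 102
HQ→N5→P4→X4→J1→HQ: 18+19+30+14+9 = 90
HQ→N5→J1→X4→P4→HQ: 18+27+14+30+11 = 100
HQ→P4→X4→N5→J1→HQ: 11+30+39+27+9 = 116
HQ→P4→N5→X4→J1→HQ: 11+19+39+14+9 = 92
The minimum is 90.
One optimal route: HQ → N5 → P4 → X4 → J1 → HQ (or its reverse).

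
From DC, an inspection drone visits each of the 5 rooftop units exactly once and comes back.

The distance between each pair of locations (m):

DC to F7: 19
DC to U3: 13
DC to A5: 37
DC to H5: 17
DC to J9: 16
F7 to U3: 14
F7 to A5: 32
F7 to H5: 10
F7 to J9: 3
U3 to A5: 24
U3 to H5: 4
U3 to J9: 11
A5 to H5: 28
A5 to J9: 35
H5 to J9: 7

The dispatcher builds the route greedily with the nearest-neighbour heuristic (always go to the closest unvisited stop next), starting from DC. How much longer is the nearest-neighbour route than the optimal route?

2 m longer than the optimal tour.

DC: U3=13, J9=16, H5=17, F7=19, A5=37 ⇒ U3
U3: H5=4, J9=11, F7=14, A5=24 ⇒ H5
H5: J9=7, F7=10, A5=28 ⇒ J9
J9: F7=3, A5=35 ⇒ F7
F7: A5=32 ⇒ A5
NN route DC → U3 → H5 → J9 → F7 → A5 → DC costs 96.
Optimal: DC → F7 → J9 → H5 → U3 → A5 → DC costs 94 (by enumerating all 60 distinct tours).
Excess = 96 − 94 = 2.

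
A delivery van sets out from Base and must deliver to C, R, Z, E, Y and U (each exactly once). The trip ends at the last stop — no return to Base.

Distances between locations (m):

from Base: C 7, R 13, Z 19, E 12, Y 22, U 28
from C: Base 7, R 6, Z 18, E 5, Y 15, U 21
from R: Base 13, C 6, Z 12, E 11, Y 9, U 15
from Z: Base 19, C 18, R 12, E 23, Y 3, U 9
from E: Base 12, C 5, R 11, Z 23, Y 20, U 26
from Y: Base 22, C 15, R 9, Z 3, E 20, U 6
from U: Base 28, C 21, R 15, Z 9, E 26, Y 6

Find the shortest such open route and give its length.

There are 6! = 720 possible orderings.
Base - C - R - Z - E - Y - U: 7+6+12+23+20+6 = 74
Base - C - R - Z - E - U - Y: 7+6+12+23+26+6 = 80
Base - C - R - Z - Y - E - U: 7+6+12+3+20+26 = 74
Base - C - R - Z - Y - U - E: 7+6+12+3+6+26 = 60
Base - C - R - Z - U - E - Y: 7+6+12+9+26+20 = 80
Base - C - R - Z - U - Y - E: 7+6+12+9+6+20 = 60
Base - C - R - E - Z - Y - U: 7+6+11+23+3+6 = 56
Base - C - R - E - Z - U - Y: 7+6+11+23+9+6 = 62
… (712 more)
Base - C - E - R - Z - Y - U: 7+5+11+12+3+6 = 44  ← best
The minimum is 44.
One shortest path: Base → C → E → R → Z → Y → U.

Minimum one-way distance = 44 m.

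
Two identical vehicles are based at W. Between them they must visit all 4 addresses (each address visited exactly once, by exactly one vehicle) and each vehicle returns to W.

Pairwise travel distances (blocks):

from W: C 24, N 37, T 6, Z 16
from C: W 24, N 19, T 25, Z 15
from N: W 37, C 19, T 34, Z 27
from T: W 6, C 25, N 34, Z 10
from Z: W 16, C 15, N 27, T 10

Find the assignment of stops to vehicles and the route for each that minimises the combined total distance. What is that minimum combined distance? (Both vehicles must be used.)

Check every non-empty split of the stops between the two vehicles; for each half take its own optimal tour:
  {C} + {N, T, Z}: 48 + 80 = 128
  {N} + {C, T, Z}: 74 + 55 = 129
  {C, N} + {T, Z}: 80 + 32 = 112
  {T} + {C, N, Z}: 12 + 86 = 98
  {C, T} + {N, Z}: 55 + 80 = 135
  {N, T} + {C, Z}: 77 + 55 = 132
  … (7 splits in total)
Best: vehicle 1 W → T → W = 12; vehicle 2 W → C → N → Z → W = 86; combined 98.

98 blocks — the smallest possible combined total.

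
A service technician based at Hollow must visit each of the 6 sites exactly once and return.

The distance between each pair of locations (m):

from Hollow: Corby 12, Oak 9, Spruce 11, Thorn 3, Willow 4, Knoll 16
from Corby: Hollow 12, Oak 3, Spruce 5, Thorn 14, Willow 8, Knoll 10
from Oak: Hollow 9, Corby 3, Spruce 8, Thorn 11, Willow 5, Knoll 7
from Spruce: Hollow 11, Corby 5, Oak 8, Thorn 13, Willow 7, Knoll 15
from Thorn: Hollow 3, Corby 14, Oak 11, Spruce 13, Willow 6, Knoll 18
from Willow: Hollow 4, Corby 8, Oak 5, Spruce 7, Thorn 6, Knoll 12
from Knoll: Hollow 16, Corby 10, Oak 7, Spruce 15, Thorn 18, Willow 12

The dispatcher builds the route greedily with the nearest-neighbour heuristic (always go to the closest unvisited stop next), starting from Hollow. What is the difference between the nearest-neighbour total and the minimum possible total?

From Hollow: Thorn=3, Willow=4, Oak=9, Spruce=11, Corby=12, Knoll=16 → choose Thorn (3).
From Thorn: Willow=6, Oak=11, Spruce=13, Corby=14, Knoll=18 → choose Willow (6).
From Willow: Oak=5, Spruce=7, Corby=8, Knoll=12 → choose Oak (5).
From Oak: Corby=3, Knoll=7, Spruce=8 → choose Corby (3).
From Corby: Spruce=5, Knoll=10 → choose Spruce (5).
From Spruce: Knoll=15 → choose Knoll (15).
NN route Hollow → Thorn → Willow → Oak → Corby → Spruce → Knoll → Hollow costs 53.
Optimal: Hollow → Oak → Knoll → Corby → Spruce → Willow → Thorn → Hollow costs 47 (by enumerating all 360 distinct tours).
Excess = 53 − 47 = 6.

Excess over optimum: 6 m.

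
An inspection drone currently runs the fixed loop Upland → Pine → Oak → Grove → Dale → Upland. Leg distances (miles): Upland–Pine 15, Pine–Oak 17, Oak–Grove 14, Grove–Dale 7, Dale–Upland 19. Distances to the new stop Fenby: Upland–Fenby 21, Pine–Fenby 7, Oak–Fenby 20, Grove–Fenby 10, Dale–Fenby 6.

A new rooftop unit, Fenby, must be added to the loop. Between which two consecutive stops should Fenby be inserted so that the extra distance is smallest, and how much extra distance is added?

Insertion cost between consecutive stops i–j is d(i,Fenby) + d(Fenby,j) − d(i,j):
  between Upland and Pine: 21 + 7 − 15 = 13
  between Pine and Oak: 7 + 20 − 17 = 10
  between Oak and Grove: 20 + 10 − 14 = 16
  between Grove and Dale: 10 + 6 − 7 = 9
  between Dale and Upland: 6 + 21 − 19 = 8
Cheapest insertion is between Dale and Upland, adding 8.
New total = 72 + 8 = 80.

Adding 8 miles by placing Fenby on the Dale–Upland leg.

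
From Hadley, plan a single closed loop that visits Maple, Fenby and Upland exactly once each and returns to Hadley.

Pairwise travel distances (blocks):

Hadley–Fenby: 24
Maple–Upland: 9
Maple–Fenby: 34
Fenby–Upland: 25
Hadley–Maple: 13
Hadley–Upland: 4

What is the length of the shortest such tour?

Shortest round trip = 71 blocks.

Hadley→Maple→Fenby→Upland→Hadley: 13+34+25+4 = 76
Hadley→Maple→Upland→Fenby→Hadley: 13+9+25+24 = 71
Hadley→Fenby→Maple→Upland→Hadley: 24+34+9+4 = 71
The minimum is 71.
One optimal route: Hadley → Maple → Upland → Fenby → Hadley (or its reverse).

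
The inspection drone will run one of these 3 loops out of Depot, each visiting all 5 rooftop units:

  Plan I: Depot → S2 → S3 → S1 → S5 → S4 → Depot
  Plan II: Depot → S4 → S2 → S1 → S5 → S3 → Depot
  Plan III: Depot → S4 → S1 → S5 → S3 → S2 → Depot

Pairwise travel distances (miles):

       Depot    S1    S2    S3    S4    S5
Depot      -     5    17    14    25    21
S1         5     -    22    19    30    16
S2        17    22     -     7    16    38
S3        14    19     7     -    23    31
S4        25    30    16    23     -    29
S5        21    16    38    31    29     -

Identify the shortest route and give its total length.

113 miles — Plan I is the shortest.

Plan I: 17 + 7 + 19 + 16 + 29 + 25 = 113
Plan II: 25 + 16 + 22 + 16 + 31 + 14 = 124
Plan III: 25 + 30 + 16 + 31 + 7 + 17 = 126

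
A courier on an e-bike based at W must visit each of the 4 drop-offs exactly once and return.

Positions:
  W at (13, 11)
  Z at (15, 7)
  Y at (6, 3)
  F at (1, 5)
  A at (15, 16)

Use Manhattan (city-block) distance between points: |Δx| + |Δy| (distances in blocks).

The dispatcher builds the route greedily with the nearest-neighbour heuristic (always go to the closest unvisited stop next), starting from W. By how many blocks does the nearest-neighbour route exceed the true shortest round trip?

Excess over optimum: 8 blocks.

W: Z=6, A=7, Y=15, F=18 ⇒ Z
Z: A=9, Y=13, F=16 ⇒ A
A: Y=22, F=25 ⇒ Y
Y: F=7 ⇒ F
NN route W → Z → A → Y → F → W costs 62.
Optimal: W → Y → F → Z → A → W costs 54 (by enumerating all 12 distinct tours).
Excess = 62 − 54 = 8.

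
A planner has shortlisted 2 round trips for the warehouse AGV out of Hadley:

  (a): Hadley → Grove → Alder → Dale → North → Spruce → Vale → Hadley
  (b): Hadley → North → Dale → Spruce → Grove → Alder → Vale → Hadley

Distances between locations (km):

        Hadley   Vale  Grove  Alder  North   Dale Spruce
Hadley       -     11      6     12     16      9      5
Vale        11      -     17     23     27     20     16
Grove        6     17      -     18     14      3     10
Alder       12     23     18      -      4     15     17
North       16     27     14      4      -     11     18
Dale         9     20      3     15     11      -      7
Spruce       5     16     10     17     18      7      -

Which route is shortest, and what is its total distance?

(a): 6 + 18 + 15 + 11 + 18 + 16 + 11 = 95
(b): 16 + 11 + 7 + 10 + 18 + 23 + 11 = 96

95 km — (a) is the shortest.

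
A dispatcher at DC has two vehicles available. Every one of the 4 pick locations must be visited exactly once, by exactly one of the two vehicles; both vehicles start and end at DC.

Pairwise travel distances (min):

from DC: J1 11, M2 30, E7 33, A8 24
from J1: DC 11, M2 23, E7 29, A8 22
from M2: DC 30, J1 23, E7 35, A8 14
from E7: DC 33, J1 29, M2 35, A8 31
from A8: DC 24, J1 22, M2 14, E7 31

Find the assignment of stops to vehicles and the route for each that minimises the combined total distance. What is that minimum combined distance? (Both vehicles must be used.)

Minimum combined distance: 128 min.

There are 2^3 − 1 = 7 ways to divide the 4 stops into two non-empty groups. For each, the best each vehicle can do is its own shortest tour through its group:
  {J1} + {M2, E7, A8}: 22 + 106 = 128
  {M2} + {J1, E7, A8}: 60 + 95 = 155
  {J1, M2} + {E7, A8}: 64 + 88 = 152
  {E7} + {J1, M2, A8}: 66 + 72 = 138
  {J1, E7} + {M2, A8}: 73 + 68 = 141
  {M2, E7} + {J1, A8}: 98 + 57 = 155
  … (7 splits in total)
Best: vehicle 1 DC → J1 → DC = 22; vehicle 2 DC → E7 → M2 → A8 → DC = 106; combined 128.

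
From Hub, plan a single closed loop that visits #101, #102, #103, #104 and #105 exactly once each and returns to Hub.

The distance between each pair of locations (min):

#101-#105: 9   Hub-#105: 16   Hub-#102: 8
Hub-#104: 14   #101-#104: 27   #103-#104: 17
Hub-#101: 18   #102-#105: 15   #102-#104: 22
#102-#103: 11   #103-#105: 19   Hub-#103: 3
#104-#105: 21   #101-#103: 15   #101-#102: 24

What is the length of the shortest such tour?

78 min — the shortest possible round trip.

With 5 stops there are 5!/2 = 60 distinct round trips (a route and its reverse cost the same).
Hub-#101-#102-#103-#104-#105-Hub: 18+24+11+17+21+16 = 107
Hub-#101-#102-#103-#105-#104-Hub: 18+24+11+19+21+14 = 107
Hub-#101-#102-#104-#103-#105-Hub: 18+24+22+17+19+16 = 116
Hub-#101-#102-#104-#105-#103-Hub: 18+24+22+21+19+3 = 107
Hub-#101-#102-#105-#103-#104-Hub: 18+24+15+19+17+14 = 107
Hub-#101-#102-#105-#104-#103-Hub: 18+24+15+21+17+3 = 98
Hub-#101-#103-#102-#104-#105-Hub: 18+15+11+22+21+16 = 103
Hub-#101-#103-#102-#105-#104-Hub: 18+15+11+15+21+14 = 94
Hub-#101-#103-#104-#102-#105-Hub: 18+15+17+22+15+16 = 103
Hub-#101-#103-#104-#105-#102-Hub: 18+15+17+21+15+8 = 94
Hub-#101-#103-#105-#102-#104-Hub: 18+15+19+15+22+14 = 103
Hub-#101-#103-#105-#104-#102-Hub: 18+15+19+21+22+8 = 103
Hub-#101-#104-#102-#103-#105-Hub: 18+27+22+11+19+16 = 113
Hub-#101-#104-#102-#105-#103-Hub: 18+27+22+15+19+3 = 104
… (46 more)
Hub-#102-#103-#101-#105-#104-Hub: 8+11+15+9+21+14 = 78  ← best
The minimum is 78.
One optimal route: Hub → #102 → #103 → #101 → #105 → #104 → Hub (or its reverse).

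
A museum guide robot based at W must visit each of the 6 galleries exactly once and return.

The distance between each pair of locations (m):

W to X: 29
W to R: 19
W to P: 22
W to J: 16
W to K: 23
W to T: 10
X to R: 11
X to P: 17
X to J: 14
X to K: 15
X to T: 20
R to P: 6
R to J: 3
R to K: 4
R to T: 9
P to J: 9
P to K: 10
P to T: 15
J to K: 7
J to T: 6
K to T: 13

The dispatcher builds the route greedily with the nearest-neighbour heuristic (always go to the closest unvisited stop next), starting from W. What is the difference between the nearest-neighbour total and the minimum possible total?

The nearest-neighbour route is 2 m longer than optimal.

From W: T=10, J=16, R=19, P=22, K=23, X=29 → choose T (10).
From T: J=6, R=9, K=13, P=15, X=20 → choose J (6).
From J: R=3, K=7, P=9, X=14 → choose R (3).
From R: K=4, P=6, X=11 → choose K (4).
From K: P=10, X=15 → choose P (10).
From P: X=17 → choose X (17).
NN route W → T → J → R → K → P → X → W costs 79.
Optimal: W → P → X → R → K → J → T → W costs 77 (by enumerating all 360 distinct tours).
Excess = 79 − 77 = 2.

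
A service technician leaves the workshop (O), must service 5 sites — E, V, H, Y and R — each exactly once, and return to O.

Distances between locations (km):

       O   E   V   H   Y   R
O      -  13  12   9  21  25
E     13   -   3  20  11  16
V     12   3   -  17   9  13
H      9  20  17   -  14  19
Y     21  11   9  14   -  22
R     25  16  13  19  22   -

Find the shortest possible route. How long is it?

Shortest round trip = 74 km.

There are 60 distinct closed tours to check (reversals are equivalent).
O → E → V → H → Y → R → O: 13+3+17+14+22+25 = 94
O → E → V → H → R → Y → O: 13+3+17+19+22+21 = 95
O → E → V → Y → H → R → O: 13+3+9+14+19+25 = 83
O → E → V → Y → R → H → O: 13+3+9+22+19+9 = 75
O → E → V → R → H → Y → O: 13+3+13+19+14+21 = 83
O → E → V → R → Y → H → O: 13+3+13+22+14+9 = 74
O → E → H → V → Y → R → O: 13+20+17+9+22+25 = 106
O → E → H → V → R → Y → O: 13+20+17+13+22+21 = 106
O → E → H → Y → V → R → O: 13+20+14+9+13+25 = 94
O → E → H → Y → R → V → O: 13+20+14+22+13+12 = 94
O → E → H → R → V → Y → O: 13+20+19+13+9+21 = 95
O → E → H → R → Y → V → O: 13+20+19+22+9+12 = 95
O → E → Y → V → H → R → O: 13+11+9+17+19+25 = 94
O → E → Y → V → R → H → O: 13+11+9+13+19+9 = 74
… (46 more)
The minimum is 74.
One optimal route: O → E → V → R → Y → H → O (or its reverse).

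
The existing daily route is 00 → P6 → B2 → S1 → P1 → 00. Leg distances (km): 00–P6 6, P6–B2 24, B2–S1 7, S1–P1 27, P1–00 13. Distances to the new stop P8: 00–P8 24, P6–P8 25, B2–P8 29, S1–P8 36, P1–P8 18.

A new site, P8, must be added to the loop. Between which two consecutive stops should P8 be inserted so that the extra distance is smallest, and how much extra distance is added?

Insertion cost between consecutive stops i–j is d(i,P8) + d(P8,j) − d(i,j):
  between 00 and P6: 24 + 25 − 6 = 43
  between P6 and B2: 25 + 29 − 24 = 30
  between B2 and S1: 29 + 36 − 7 = 58
  between S1 and P1: 36 + 18 − 27 = 27
  between P1 and 00: 18 + 24 − 13 = 29
Cheapest insertion is between S1 and P1, adding 27.
New total = 77 + 27 = 104.

Adding 27 km by placing P8 on the S1–P1 leg.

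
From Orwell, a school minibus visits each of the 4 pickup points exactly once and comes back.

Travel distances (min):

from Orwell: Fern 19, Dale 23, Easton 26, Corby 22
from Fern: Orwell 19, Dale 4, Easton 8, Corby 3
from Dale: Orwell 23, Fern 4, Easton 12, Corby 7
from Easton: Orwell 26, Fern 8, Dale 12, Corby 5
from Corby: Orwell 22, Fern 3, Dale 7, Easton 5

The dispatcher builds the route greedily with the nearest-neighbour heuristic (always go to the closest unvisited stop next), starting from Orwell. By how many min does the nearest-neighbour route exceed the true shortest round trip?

Excess over optimum: 1 min.

Orwell: Fern=19, Corby=22, Dale=23, Easton=26 ⇒ Fern
Fern: Corby=3, Dale=4, Easton=8 ⇒ Corby
Corby: Easton=5, Dale=7 ⇒ Easton
Easton: Dale=12 ⇒ Dale
NN route Orwell → Fern → Corby → Easton → Dale → Orwell costs 62.
Optimal: Orwell → Fern → Dale → Corby → Easton → Orwell costs 61 (by enumerating all 12 distinct tours).
Excess = 62 − 61 = 1.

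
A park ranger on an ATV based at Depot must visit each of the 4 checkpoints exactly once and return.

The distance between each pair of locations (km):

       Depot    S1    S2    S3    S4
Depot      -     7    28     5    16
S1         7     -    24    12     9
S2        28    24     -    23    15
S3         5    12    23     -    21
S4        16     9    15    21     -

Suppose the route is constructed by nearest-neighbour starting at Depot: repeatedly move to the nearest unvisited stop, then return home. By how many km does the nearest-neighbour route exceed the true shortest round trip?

Depot: S3=5, S1=7, S4=16, S2=28 ⇒ S3
S3: S1=12, S4=21, S2=23 ⇒ S1
S1: S4=9, S2=24 ⇒ S4
S4: S2=15 ⇒ S2
NN route Depot → S3 → S1 → S4 → S2 → Depot costs 69.
Optimal: Depot → S1 → S4 → S2 → S3 → Depot costs 59 (by enumerating all 12 distinct tours).
Excess = 69 − 59 = 10.

Excess over optimum: 10 km.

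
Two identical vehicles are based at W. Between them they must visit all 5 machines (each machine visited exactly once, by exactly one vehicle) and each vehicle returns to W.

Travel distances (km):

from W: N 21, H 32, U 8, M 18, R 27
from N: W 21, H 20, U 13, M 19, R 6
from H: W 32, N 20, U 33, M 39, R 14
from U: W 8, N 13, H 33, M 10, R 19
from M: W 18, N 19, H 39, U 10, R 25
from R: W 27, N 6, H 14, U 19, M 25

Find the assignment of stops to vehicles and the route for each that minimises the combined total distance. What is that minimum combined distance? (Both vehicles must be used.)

Try each way of splitting the stops between the two vehicles (each non-empty) and, for each split, find the best tour for each vehicle:
  {N} + {H, U, M, R}: 42 + 89 = 131
  {H} + {N, U, M, R}: 64 + 70 = 134
  {N, H} + {U, M, R}: 73 + 70 = 143
  {U} + {N, H, M, R}: 16 + 89 = 105
  {N, U} + {H, M, R}: 42 + 89 = 131
  {H, U} + {N, M, R}: 73 + 70 = 143
  … (15 splits in total)
Best: vehicle 1 W → U → W = 16; vehicle 2 W → H → R → N → M → W = 89; combined 105.

Minimum combined distance: 105 km.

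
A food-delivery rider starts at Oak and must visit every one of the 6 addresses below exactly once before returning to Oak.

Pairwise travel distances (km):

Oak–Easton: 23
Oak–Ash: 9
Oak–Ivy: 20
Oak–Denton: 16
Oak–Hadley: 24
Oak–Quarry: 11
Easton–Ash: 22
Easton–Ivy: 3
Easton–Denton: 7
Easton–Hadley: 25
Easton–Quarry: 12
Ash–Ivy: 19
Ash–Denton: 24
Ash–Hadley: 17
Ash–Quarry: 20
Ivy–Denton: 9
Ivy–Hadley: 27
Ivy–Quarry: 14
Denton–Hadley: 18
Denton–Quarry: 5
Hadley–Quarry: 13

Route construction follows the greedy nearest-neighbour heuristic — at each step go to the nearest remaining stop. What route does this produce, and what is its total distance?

At Oak the remaining stops are Ash 9, Quarry 11, Denton 16, Ivy 20, Easton 23, Hadley 24; go to Ash.
At Ash the remaining stops are Hadley 17, Ivy 19, Quarry 20, Easton 22, Denton 24; go to Hadley.
At Hadley the remaining stops are Quarry 13, Denton 18, Easton 25, Ivy 27; go to Quarry.
At Quarry the remaining stops are Denton 5, Easton 12, Ivy 14; go to Denton.
At Denton the remaining stops are Easton 7, Ivy 9; go to Easton.
At Easton the remaining stops are Ivy 3; go to Ivy.
Return Ivy→Oak: 20.
Total = 9 + 17 + 13 + 5 + 7 + 3 + 20 = 74.

Nearest-neighbour total = 74 km; route Oak → Ash → Hadley → Quarry → Denton → Easton → Ivy → Oak.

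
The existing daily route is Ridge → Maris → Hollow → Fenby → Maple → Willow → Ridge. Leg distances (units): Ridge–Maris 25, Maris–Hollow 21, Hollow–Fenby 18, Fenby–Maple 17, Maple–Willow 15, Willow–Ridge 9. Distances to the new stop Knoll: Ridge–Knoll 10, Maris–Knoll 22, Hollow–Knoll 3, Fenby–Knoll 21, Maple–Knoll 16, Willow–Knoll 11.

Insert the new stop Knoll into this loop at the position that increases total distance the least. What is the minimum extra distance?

Minimum extra distance: 4, inserting Knoll between Maris and Hollow.

Insertion cost between consecutive stops i–j is d(i,Knoll) + d(Knoll,j) − d(i,j):
  between Ridge and Maris: 10 + 22 − 25 = 7
  between Maris and Hollow: 22 + 3 − 21 = 4
  between Hollow and Fenby: 3 + 21 − 18 = 6
  between Fenby and Maple: 21 + 16 − 17 = 20
  between Maple and Willow: 16 + 11 − 15 = 12
  between Willow and Ridge: 11 + 10 − 9 = 12
Cheapest insertion is between Maris and Hollow, adding 4.
New total = 105 + 4 = 109.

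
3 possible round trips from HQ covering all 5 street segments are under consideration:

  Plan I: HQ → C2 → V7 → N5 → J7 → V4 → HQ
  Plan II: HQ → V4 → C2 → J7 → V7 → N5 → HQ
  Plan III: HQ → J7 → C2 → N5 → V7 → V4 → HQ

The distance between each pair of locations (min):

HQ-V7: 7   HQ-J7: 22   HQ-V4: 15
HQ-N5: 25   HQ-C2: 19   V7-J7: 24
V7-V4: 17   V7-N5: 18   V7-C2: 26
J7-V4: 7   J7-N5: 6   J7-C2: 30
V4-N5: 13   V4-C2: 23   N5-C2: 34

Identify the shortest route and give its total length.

Plan I: 19 + 26 + 18 + 6 + 7 + 15 = 91
Plan II: 15 + 23 + 30 + 24 + 18 + 25 = 135
Plan III: 22 + 30 + 34 + 18 + 17 + 15 = 136

Shortest is Plan I, total 91 min.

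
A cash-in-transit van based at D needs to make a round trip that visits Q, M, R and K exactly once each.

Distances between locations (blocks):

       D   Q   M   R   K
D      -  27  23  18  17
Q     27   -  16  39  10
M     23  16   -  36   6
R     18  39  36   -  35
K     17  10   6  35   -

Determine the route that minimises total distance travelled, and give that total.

Shortest round trip = 96 blocks.

With 4 stops there are 4!/2 = 12 distinct round trips (a route and its reverse cost the same).
D-Q-M-R-K-D: 27+16+36+35+17 = 131
D-Q-M-K-R-D: 27+16+6+35+18 = 102
D-Q-R-M-K-D: 27+39+36+6+17 = 125
D-Q-R-K-M-D: 27+39+35+6+23 = 130
D-Q-K-M-R-D: 27+10+6+36+18 = 97
D-Q-K-R-M-D: 27+10+35+36+23 = 131
D-M-Q-R-K-D: 23+16+39+35+17 = 130
D-M-Q-K-R-D: 23+16+10+35+18 = 102
D-M-R-Q-K-D: 23+36+39+10+17 = 125
D-M-K-Q-R-D: 23+6+10+39+18 = 96
D-R-Q-M-K-D: 18+39+16+6+17 = 96
D-R-M-Q-K-D: 18+36+16+10+17 = 97
The minimum is 96.
One optimal route: D → M → K → Q → R → D (or its reverse).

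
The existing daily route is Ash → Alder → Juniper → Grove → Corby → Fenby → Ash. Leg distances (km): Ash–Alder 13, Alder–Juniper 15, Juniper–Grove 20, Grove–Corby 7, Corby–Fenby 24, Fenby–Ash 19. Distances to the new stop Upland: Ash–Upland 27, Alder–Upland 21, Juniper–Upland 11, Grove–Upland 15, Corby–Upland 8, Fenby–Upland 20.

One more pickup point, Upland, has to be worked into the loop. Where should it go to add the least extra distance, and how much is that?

Minimum extra distance: 4 km, inserting Upland between Corby and Fenby.

Insertion cost between consecutive stops i–j is d(i,Upland) + d(Upland,j) − d(i,j):
  between Ash and Alder: 27 + 21 − 13 = 35
  between Alder and Juniper: 21 + 11 − 15 = 17
  between Juniper and Grove: 11 + 15 − 20 = 6
  between Grove and Corby: 15 + 8 − 7 = 16
  between Corby and Fenby: 8 + 20 − 24 = 4
  between Fenby and Ash: 20 + 27 − 19 = 28
Cheapest insertion is between Corby and Fenby, adding 4.
New total = 98 + 4 = 102.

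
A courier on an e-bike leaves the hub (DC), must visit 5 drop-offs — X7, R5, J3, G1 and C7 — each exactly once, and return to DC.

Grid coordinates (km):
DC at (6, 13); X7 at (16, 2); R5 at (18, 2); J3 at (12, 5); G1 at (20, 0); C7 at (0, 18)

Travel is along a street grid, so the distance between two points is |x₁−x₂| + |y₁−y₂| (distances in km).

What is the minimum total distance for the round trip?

DC-X7-R5-J3-G1-C7-DC: 21+2+9+13+38+11 = 94
DC-X7-R5-J3-C7-G1-DC: 21+2+9+25+38+27 = 122
DC-X7-R5-G1-J3-C7-DC: 21+2+4+13+25+11 = 76
DC-X7-R5-G1-C7-J3-DC: 21+2+4+38+25+14 = 104
DC-X7-R5-C7-J3-G1-DC: 21+2+34+25+13+27 = 122
DC-X7-R5-C7-G1-J3-DC: 21+2+34+38+13+14 = 122
DC-X7-J3-R5-G1-C7-DC: 21+7+9+4+38+11 = 90
DC-X7-J3-R5-C7-G1-DC: 21+7+9+34+38+27 = 136
DC-X7-J3-G1-R5-C7-DC: 21+7+13+4+34+11 = 90
DC-X7-J3-G1-C7-R5-DC: 21+7+13+38+34+23 = 136
DC-X7-J3-C7-R5-G1-DC: 21+7+25+34+4+27 = 118
DC-X7-J3-C7-G1-R5-DC: 21+7+25+38+4+23 = 118
DC-X7-G1-R5-J3-C7-DC: 21+6+4+9+25+11 = 76
DC-X7-G1-R5-C7-J3-DC: 21+6+4+34+25+14 = 104
… (46 more)
The minimum is 76.
One optimal route: DC → X7 → R5 → G1 → J3 → C7 → DC (or its reverse).

Shortest round trip = 76 km.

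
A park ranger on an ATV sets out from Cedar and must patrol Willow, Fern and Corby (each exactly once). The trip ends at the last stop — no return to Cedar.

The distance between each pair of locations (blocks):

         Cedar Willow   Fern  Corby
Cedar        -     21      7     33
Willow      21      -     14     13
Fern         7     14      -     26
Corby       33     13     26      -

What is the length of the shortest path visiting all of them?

There are 3! = 6 possible orderings.
Cedar - Willow - Fern - Corby: 21+14+26 = 61
Cedar - Willow - Corby - Fern: 21+13+26 = 60
Cedar - Fern - Willow - Corby: 7+14+13 = 34
Cedar - Fern - Corby - Willow: 7+26+13 = 46
Cedar - Corby - Willow - Fern: 33+13+14 = 60
Cedar - Corby - Fern - Willow: 33+26+14 = 73
The minimum is 34.
One shortest path: Cedar → Fern → Willow → Corby.

34 blocks — the minimum one-way total.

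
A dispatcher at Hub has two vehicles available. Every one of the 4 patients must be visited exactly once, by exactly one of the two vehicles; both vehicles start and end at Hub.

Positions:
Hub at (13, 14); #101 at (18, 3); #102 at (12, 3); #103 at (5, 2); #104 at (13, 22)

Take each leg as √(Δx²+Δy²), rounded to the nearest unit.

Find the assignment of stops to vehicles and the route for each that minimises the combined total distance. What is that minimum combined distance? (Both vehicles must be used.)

Check every non-empty split of the stops between the two vehicles; for each half take its own optimal tour:
  {#101} + {#102, #103, #104}: 24 + 48 = 72
  {#102} + {#101, #103, #104}: 22 + 55 = 77
  {#101, #102} + {#103, #104}: 29 + 44 = 73
  {#103} + {#101, #102, #104}: 28 + 45 = 73
  {#101, #103} + {#102, #104}: 39 + 38 = 77
  {#102, #103} + {#101, #104}: 32 + 40 = 72
  … (7 splits in total)
  {#101, #102, #103} + {#104}: 39 + 16 = 55  ← best
Best: vehicle 1 Hub → #101 → #102 → #103 → Hub = 39; vehicle 2 Hub → #104 → Hub = 16; combined 55.

55 — the smallest possible combined total.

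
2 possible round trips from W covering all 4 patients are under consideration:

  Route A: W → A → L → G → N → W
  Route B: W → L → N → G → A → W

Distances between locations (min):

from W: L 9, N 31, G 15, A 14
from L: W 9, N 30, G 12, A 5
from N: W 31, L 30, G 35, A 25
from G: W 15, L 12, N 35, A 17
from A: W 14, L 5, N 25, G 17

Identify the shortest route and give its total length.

Shortest is Route A, total 97 min.

Route A: 14 + 5 + 12 + 35 + 31 = 97
Route B: 9 + 30 + 35 + 17 + 14 = 105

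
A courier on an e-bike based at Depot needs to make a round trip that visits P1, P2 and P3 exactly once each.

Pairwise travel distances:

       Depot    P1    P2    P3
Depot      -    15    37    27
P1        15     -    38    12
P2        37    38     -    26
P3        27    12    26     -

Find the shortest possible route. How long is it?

Shortest round trip = 90.

With 3 stops there are 3!/2 = 3 distinct round trips (a route and its reverse cost the same).
Depot - P1 - P2 - P3 - Depot: 15+38+26+27 = 106
Depot - P1 - P3 - P2 - Depot: 15+12+26+37 = 90
Depot - P2 - P1 - P3 - Depot: 37+38+12+27 = 114
The minimum is 90.
One optimal route: Depot → P1 → P3 → P2 → Depot (or its reverse).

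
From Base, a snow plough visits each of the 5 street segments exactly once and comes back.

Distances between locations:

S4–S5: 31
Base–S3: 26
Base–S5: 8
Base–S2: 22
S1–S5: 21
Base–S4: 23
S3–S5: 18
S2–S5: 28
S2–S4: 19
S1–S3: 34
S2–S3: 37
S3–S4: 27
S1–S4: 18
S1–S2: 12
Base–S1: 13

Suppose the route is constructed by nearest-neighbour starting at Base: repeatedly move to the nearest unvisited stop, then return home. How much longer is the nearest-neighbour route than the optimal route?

8 longer than the optimal tour.

From Base: S5=8, S1=13, S2=22, S4=23, S3=26 → choose S5 (8).
From S5: S3=18, S1=21, S2=28, S4=31 → choose S3 (18).
From S3: S4=27, S1=34, S2=37 → choose S4 (27).
From S4: S1=18, S2=19 → choose S1 (18).
From S1: S2=12 → choose S2 (12).
NN route Base → S5 → S3 → S4 → S1 → S2 → Base costs 105.
Optimal: Base → S1 → S2 → S4 → S3 → S5 → Base costs 97 (by enumerating all 60 distinct tours).
Excess = 105 − 97 = 8.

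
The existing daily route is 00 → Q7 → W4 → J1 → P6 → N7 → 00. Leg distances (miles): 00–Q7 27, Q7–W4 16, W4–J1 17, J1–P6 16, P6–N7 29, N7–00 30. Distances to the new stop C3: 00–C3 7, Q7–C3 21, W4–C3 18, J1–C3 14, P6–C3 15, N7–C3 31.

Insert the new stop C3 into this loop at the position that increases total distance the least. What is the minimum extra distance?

Insertion cost between consecutive stops i–j is d(i,C3) + d(C3,j) − d(i,j):
  between 00 and Q7: 7 + 21 − 27 = 1
  between Q7 and W4: 21 + 18 − 16 = 23
  between W4 and J1: 18 + 14 − 17 = 15
  between J1 and P6: 14 + 15 − 16 = 13
  between P6 and N7: 15 + 31 − 29 = 17
  between N7 and 00: 31 + 7 − 30 = 8
Cheapest insertion is between 00 and Q7, adding 1.
New total = 135 + 1 = 136.

Adding 1 miles by placing C3 on the 00–Q7 leg.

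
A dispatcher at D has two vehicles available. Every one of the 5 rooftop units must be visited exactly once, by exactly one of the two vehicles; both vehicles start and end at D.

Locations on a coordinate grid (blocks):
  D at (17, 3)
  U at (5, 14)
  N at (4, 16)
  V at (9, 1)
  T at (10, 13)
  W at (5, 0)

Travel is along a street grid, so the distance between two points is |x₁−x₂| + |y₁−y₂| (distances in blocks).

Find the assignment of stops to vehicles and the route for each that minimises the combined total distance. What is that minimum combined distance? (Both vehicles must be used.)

78 blocks — the smallest possible combined total.

Try each way of splitting the stops between the two vehicles (each non-empty) and, for each split, find the best tour for each vehicle:
  {U} + {N, V, T, W}: 46 + 58 = 104
  {N} + {U, V, T, W}: 52 + 52 = 104
  {U, N} + {V, T, W}: 52 + 50 = 102
  {V} + {U, N, T, W}: 20 + 58 = 78
  {U, V} + {N, T, W}: 50 + 58 = 108
  {N, V} + {U, T, W}: 56 + 52 = 108
  … (15 splits in total)
Best: vehicle 1 D → V → D = 20; vehicle 2 D → T → U → N → W → D = 58; combined 78.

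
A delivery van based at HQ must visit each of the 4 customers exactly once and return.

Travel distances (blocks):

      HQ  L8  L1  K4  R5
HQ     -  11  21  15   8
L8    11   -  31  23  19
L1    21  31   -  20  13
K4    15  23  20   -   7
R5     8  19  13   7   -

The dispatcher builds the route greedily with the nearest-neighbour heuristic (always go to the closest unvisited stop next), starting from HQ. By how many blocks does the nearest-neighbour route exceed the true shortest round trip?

From HQ: R5=8, L8=11, K4=15, L1=21 → choose R5 (8).
From R5: K4=7, L1=13, L8=19 → choose K4 (7).
From K4: L1=20, L8=23 → choose L1 (20).
From L1: L8=31 → choose L8 (31).
NN route HQ → R5 → K4 → L1 → L8 → HQ costs 77.
Optimal: HQ → L8 → K4 → L1 → R5 → HQ costs 75 (by enumerating all 12 distinct tours).
Excess = 77 − 75 = 2.

2 blocks longer than the optimal tour.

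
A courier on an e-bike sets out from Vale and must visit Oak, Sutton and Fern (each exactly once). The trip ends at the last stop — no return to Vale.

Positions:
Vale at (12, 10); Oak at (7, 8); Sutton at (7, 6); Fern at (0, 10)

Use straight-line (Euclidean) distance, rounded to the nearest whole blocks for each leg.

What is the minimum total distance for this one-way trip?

Minimum one-way distance = 15 blocks.

There are 3! = 6 possible orderings.
Vale→Oak→Sutton→Fern: 5+2+8 = 15
Vale→Oak→Fern→Sutton: 5+7+8 = 20
Vale→Sutton→Oak→Fern: 6+2+7 = 15
Vale→Sutton→Fern→Oak: 6+8+7 = 21
Vale→Fern→Oak→Sutton: 12+7+2 = 21
Vale→Fern→Sutton→Oak: 12+8+2 = 22
The minimum is 15.
One shortest path: Vale → Oak → Sutton → Fern.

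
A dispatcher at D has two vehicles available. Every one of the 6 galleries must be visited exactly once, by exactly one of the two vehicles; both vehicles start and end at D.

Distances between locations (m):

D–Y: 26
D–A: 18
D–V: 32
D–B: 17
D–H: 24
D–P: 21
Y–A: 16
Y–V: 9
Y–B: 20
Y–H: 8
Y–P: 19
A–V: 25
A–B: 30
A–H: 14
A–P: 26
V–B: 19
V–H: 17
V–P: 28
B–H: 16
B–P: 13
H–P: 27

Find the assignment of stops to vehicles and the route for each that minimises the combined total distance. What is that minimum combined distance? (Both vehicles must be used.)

Check every non-empty split of the stops between the two vehicles; for each half take its own optimal tour:
  {Y} + {A, V, B, H, P}: 52 + 102 = 154
  {A} + {Y, V, B, H, P}: 36 + 94 = 130
  {Y, A} + {V, B, H, P}: 60 + 94 = 154
  {V} + {Y, A, B, H, P}: 64 + 89 = 153
  {Y, V} + {A, B, H, P}: 67 + 82 = 149
  {A, V} + {Y, B, H, P}: 75 + 81 = 156
  … (31 splits in total)
  {Y, A, V, B, H} + {P}: 85 + 42 = 127  ← best
Best: vehicle 1 D → A → H → Y → V → B → D = 85; vehicle 2 D → P → D = 42; combined 127.

127 m — the smallest possible combined total.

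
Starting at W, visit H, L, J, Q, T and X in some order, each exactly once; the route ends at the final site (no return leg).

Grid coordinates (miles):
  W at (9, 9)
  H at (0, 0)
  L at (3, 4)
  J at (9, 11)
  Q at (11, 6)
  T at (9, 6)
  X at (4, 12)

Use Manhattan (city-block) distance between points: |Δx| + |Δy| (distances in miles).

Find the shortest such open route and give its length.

There are 6! = 720 possible orderings.
W - H - L - J - Q - T - X: 18+7+13+7+2+11 = 58
W - H - L - J - Q - X - T: 18+7+13+7+13+11 = 69
W - H - L - J - T - Q - X: 18+7+13+5+2+13 = 58
W - H - L - J - T - X - Q: 18+7+13+5+11+13 = 67
W - H - L - J - X - Q - T: 18+7+13+6+13+2 = 59
W - H - L - J - X - T - Q: 18+7+13+6+11+2 = 57
W - H - L - Q - J - T - X: 18+7+10+7+5+11 = 58
W - H - L - Q - J - X - T: 18+7+10+7+6+11 = 59
… (712 more)
W - Q - T - J - X - L - H: 5+2+5+6+9+7 = 34  ← best
The minimum is 34.
One shortest path: W → Q → T → J → X → L → H.

Minimum one-way distance = 34 miles.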